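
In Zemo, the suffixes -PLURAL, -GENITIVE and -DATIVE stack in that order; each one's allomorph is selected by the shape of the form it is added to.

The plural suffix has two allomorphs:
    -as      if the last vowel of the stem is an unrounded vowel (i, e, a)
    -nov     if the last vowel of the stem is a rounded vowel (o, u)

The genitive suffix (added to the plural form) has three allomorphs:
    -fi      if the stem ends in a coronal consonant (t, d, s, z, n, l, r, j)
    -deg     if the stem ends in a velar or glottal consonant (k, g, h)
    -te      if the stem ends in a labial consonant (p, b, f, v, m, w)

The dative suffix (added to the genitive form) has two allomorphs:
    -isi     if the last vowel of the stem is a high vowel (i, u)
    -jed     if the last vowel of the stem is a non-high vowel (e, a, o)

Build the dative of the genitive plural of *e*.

easfiisi

The last vowel of *e* is /e/, which is an unrounded vowel, so the plural suffix is -as, giving *eas*.
The final consonant of the plural form *eas* is /s/, which is coronal, so the genitive suffix is -fi, giving *easfi*.
Since the last vowel of the genitive form *easfi* is /i/ (a high vowel), it takes -isi, giving *easfiisi*.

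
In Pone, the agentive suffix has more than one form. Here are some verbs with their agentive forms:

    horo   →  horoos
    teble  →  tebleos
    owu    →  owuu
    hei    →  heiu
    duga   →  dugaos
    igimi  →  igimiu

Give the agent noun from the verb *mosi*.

The alternation tracks the last vowel of the stem — -u when the last vowel of the stem is a high vowel (*owu*, *hei*, *igimi*); -os when the last vowel of the stem is a non-high vowel (*horo*, *teble*, *duga*).
*mosi*: last vowel = /i/, a high vowel → -u → *mosiu*.

mosiu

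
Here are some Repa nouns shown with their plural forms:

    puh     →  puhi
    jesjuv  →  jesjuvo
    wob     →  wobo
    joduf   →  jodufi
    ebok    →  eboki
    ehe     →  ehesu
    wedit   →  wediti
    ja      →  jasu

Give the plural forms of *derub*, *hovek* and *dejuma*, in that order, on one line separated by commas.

derubo, hoveki, dejumasu

The suffix is conditioned by the final sound: -i when the stem ends in a voiceless consonant (*puh*, *joduf*, *ebok*, *wedit*); -o when the stem ends in a voiced consonant (*jesjuv*, *wob*); -su when the stem ends in a vowel (*ehe*, *ja*).
*derub*: final sound = /b/, a voiced consonant → -o → *derubo*.
The final sound of *hovek* is /k/, which is a voiceless consonant, so the suffix is -i, giving *hoveki*.
The final sound of *dejuma* is /a/, which is a vowel, so the suffix is -su, giving *dejumasu*.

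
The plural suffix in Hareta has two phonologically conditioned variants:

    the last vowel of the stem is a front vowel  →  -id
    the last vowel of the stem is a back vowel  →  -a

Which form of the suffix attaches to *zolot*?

*zolot*: last vowel = /o/, a back vowel → -a.

-a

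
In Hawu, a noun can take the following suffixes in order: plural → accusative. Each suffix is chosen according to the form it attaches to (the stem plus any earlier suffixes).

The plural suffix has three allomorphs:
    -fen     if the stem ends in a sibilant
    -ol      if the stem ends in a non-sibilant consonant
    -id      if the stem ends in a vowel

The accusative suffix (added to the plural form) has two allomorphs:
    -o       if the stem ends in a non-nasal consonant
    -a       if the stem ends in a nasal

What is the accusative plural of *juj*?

jujolo

The final sound of *juj* is /j/, which is a non-sibilant consonant, so the plural suffix is -ol, giving *jujol*.
Since the final consonant of the plural form *jujol* is /l/ (non-nasal), it takes -o, giving *jujolo*.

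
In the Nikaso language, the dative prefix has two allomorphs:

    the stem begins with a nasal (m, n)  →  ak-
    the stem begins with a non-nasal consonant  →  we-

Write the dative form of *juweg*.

Since the first consonant of *juweg* is /j/ (non-nasal), it takes we-, giving *wejuweg*.

wejuweg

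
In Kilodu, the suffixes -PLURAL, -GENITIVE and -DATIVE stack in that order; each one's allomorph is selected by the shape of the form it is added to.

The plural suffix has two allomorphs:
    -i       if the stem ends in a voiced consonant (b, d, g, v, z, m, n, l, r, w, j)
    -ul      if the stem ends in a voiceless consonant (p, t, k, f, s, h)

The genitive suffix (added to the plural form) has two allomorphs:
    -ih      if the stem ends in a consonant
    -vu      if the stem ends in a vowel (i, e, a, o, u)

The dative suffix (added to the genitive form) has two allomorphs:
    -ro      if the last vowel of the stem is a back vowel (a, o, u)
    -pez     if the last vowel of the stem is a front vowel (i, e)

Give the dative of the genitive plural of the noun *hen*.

henivuro

Since the final consonant of *hen* is /n/ (voiced), it takes -i, giving *heni*.
The plural form *heni*: final sound = /i/, a vowel → -vu → *henivu*.
Since the last vowel of the genitive form *henivu* is /u/ (a back vowel), it takes -ro, giving *henivuro*.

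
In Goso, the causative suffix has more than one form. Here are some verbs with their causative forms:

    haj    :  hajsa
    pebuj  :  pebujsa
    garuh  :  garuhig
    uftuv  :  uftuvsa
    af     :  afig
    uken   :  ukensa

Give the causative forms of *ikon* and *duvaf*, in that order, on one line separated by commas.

ikonsa, duvafig

The alternation tracks the final consonant of the stem — -ig when the stem ends in a voiceless consonant (*garuh*, *af*); -sa when the stem ends in a voiced consonant (*haj*, *pebuj*, *uftuv*, *uken*).
*ikon*: final consonant = /n/, voiced → -sa → *ikonsa*.
Since the final consonant of *duvaf* is /f/ (voiceless), it takes -ig, giving *duvafig*.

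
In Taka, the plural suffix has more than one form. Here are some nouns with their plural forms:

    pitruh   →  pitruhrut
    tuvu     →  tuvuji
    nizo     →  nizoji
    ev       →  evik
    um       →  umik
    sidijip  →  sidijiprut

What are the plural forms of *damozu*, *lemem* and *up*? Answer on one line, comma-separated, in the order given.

damozuji, lememik, uprut

Looking at the final sound of each stem: -rut when the stem ends in a voiceless consonant (*pitruh*, *sidijip*); -ik when the stem ends in a voiced consonant (*ev*, *um*); -ji when the stem ends in a vowel (*tuvu*, *nizo*).
*damozu* — final sound /u/ (a vowel) → -ji → *damozuji*.
Since the final sound of *lemem* is /m/ (a voiced consonant), it takes -ik, giving *lememik*.
*up* — final sound /p/ (a voiceless consonant) → -rut → *uprut*.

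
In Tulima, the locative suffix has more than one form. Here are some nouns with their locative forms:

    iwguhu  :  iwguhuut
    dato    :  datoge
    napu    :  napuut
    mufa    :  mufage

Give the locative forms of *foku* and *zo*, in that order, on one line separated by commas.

Looking at the last vowel of each stem: -ut when the last vowel of the stem is a high vowel (*iwguhu*, *napu*); -ge when the last vowel of the stem is a non-high vowel (*dato*, *mufa*).
*foku* — last vowel /u/ (a high vowel) → -ut → *fokuut*.
*zo* — last vowel /o/ (a non-high vowel) → -ge → *zoge*.

fokuut, zoge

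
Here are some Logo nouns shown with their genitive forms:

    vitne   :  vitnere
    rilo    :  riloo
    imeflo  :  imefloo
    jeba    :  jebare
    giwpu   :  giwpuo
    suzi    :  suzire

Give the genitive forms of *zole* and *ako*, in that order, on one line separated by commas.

zolere, akoo

The suffix is conditioned by the last vowel: -o when the last vowel of the stem is a rounded vowel (*rilo*, *imeflo*, *giwpu*); -re when the last vowel of the stem is an unrounded vowel (*vitne*, *jeba*, *suzi*).
*zole*: last vowel = /e/, an unrounded vowel → -re → *zolere*.
Since the last vowel of *ako* is /o/ (a rounded vowel), it takes -o, giving *akoo*.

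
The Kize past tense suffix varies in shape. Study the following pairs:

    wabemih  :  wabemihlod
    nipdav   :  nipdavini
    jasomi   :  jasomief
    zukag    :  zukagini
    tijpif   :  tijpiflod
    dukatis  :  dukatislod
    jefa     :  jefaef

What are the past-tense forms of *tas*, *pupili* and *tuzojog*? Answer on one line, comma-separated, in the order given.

taslod, pupilief, tuzojogini

The pattern is voicing of the final sound: -lod when the stem ends in a voiceless consonant (*wabemih*, *tijpif*, *dukatis*); -ini when the stem ends in a voiced consonant (*nipdav*, *zukag*); -ef when the stem ends in a vowel (*jasomi*, *jefa*).
Since the final sound of *tas* is /s/ (a voiceless consonant), it takes -lod, giving *taslod*.
*pupili* — final sound /i/ (a vowel) → -ef → *pupilief*.
The final sound of *tuzojog* is /g/, which is a voiced consonant, so the suffix is -ini, giving *tuzojogini*.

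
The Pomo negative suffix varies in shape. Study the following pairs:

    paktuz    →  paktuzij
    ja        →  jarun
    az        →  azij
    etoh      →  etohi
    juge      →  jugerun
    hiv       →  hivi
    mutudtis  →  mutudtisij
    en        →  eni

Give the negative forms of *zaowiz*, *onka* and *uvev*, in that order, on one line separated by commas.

zaowizij, onkarun, uvevi

The suffix is conditioned by the final sound: -ij when the stem ends in a sibilant (*paktuz*, *az*, *mutudtis*); -i when the stem ends in a non-sibilant consonant (*etoh*, *hiv*, *en*); -run when the stem ends in a vowel (*ja*, *juge*).
*zaowiz*: final sound = /z/, a sibilant → -ij → *zaowizij*.
*onka*: final sound = /a/, a vowel → -run → *onkarun*.
Since the final sound of *uvev* is /v/ (a non-sibilant consonant), it takes -i, giving *uvevi*.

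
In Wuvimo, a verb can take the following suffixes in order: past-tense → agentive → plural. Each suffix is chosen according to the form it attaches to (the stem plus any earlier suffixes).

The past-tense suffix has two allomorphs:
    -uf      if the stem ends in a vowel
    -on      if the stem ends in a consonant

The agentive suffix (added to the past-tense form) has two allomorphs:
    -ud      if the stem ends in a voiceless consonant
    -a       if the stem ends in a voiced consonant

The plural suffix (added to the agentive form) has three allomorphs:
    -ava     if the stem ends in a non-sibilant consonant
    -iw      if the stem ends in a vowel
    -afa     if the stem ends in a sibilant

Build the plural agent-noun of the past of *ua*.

uaufudava

The final sound of *ua* is /a/, which is a vowel, so the past-tense suffix is -uf, giving *uauf*.
Since the final consonant of the past-tense form *uauf* is /f/ (voiceless), it takes -ud, giving *uaufud*.
The agentive form *uaufud*: final sound = /d/, a non-sibilant consonant → -ava → *uaufudava*.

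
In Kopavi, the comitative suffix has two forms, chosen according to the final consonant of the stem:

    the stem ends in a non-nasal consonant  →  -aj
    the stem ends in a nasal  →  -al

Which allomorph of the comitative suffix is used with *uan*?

*uan* — final consonant /n/ (a nasal) → -al.

-al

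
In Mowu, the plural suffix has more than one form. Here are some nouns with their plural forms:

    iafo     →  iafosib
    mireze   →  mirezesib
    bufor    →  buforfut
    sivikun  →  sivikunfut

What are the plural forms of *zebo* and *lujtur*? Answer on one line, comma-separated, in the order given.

zebosib, lujturfut

The suffix is conditioned by the final sound: -fut when the stem ends in a consonant (*bufor*, *sivikun*); -sib when the stem ends in a vowel (*iafo*, *mireze*).
Since the final sound of *zebo* is /o/ (a vowel), it takes -sib, giving *zebosib*.
The final sound of *lujtur* is /r/, which is a consonant, so the suffix is -fut, giving *lujturfut*.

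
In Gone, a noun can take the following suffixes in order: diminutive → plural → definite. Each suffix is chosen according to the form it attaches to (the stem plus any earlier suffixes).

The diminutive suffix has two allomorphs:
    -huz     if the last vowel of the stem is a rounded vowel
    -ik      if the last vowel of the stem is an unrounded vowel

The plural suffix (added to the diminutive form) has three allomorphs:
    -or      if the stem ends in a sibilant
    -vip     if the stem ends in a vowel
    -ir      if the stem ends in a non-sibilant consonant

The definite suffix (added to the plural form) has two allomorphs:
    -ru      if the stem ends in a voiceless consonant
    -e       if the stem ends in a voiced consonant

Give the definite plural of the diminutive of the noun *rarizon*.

*rarizon* — last vowel /o/ (a rounded vowel) → -huz → *rarizonhuz*.
The diminutive form *rarizonhuz*: final sound = /z/, a sibilant → -or → *rarizonhuzor*.
The plural form *rarizonhuzor*: final consonant = /r/, voiced → -e → *rarizonhuzore*.

rarizonhuzore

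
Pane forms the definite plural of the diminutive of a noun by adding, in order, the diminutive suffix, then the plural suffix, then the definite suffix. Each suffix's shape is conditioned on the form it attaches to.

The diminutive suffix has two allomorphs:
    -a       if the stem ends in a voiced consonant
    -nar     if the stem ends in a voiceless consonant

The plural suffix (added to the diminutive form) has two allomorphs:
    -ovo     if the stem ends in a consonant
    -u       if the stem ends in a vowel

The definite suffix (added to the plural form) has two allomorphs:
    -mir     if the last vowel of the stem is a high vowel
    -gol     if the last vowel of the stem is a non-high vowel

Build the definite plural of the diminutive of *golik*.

The final consonant of *golik* is /k/, which is voiceless, so the diminutive suffix is -nar, giving *goliknar*.
The diminutive form *goliknar*: final sound = /r/, a consonant → -ovo → *goliknarovo*.
The plural form *goliknarovo* — last vowel /o/ (a non-high vowel) → -gol → *goliknarovogol*.

goliknarovogol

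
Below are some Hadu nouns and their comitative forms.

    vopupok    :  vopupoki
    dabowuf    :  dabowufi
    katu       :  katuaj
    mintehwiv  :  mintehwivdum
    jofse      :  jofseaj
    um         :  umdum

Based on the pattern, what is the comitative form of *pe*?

The suffix is conditioned by the final sound: -i when the stem ends in a voiceless consonant (*vopupok*, *dabowuf*); -dum when the stem ends in a voiced consonant (*mintehwiv*, *um*); -aj when the stem ends in a vowel (*katu*, *jofse*).
The final sound of *pe* is /e/, which is a vowel, so the suffix is -aj, giving *peaj*.

peaj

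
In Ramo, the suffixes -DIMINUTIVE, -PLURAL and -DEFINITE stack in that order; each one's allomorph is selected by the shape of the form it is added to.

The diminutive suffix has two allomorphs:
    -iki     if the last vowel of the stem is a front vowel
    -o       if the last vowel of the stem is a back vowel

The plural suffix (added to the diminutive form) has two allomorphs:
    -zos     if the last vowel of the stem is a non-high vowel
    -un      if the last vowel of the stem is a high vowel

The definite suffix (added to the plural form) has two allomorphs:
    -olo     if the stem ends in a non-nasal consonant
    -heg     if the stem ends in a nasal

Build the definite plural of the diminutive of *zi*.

ziikiunheg

Since the last vowel of *zi* is /i/ (a front vowel), it takes -iki, giving *ziiki*.
The diminutive form *ziiki*: last vowel = /i/, a high vowel → -un → *ziikiun*.
The plural form *ziikiun* — final consonant /n/ (a nasal) → -heg → *ziikiunheg*.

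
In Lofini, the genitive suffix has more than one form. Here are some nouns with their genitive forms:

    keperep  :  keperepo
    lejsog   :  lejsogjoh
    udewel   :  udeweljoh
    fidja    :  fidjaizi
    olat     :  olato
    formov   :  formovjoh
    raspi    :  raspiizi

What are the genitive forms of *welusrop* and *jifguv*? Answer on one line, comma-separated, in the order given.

welusropo, jifguvjoh

The pattern is voicing of the final sound: -o when the stem ends in a voiceless consonant (*keperep*, *olat*); -joh when the stem ends in a voiced consonant (*lejsog*, *udewel*, *formov*); -izi when the stem ends in a vowel (*fidja*, *raspi*).
The final sound of *welusrop* is /p/, which is a voiceless consonant, so the suffix is -o, giving *welusropo*.
*jifguv*: final sound = /v/, a voiced consonant → -joh → *jifguvjoh*.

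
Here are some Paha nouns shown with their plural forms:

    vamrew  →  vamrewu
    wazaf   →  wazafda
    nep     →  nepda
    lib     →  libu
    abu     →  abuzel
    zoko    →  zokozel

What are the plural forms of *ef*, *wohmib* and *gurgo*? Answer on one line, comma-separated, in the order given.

efda, wohmibu, gurgozel

The alternation tracks the final sound of the stem — -da when the stem ends in a voiceless consonant (*wazaf*, *nep*); -u when the stem ends in a voiced consonant (*vamrew*, *lib*); -zel when the stem ends in a vowel (*abu*, *zoko*).
The final sound of *ef* is /f/, which is a voiceless consonant, so the suffix is -da, giving *efda*.
Since the final sound of *wohmib* is /b/ (a voiced consonant), it takes -u, giving *wohmibu*.
The final sound of *gurgo* is /o/, which is a vowel, so the suffix is -zel, giving *gurgozel*.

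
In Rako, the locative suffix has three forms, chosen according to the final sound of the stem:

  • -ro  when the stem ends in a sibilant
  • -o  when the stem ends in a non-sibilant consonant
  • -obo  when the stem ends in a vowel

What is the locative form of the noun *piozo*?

*piozo* — final sound /o/ (a vowel) → -obo → *piozoobo*.

piozoobo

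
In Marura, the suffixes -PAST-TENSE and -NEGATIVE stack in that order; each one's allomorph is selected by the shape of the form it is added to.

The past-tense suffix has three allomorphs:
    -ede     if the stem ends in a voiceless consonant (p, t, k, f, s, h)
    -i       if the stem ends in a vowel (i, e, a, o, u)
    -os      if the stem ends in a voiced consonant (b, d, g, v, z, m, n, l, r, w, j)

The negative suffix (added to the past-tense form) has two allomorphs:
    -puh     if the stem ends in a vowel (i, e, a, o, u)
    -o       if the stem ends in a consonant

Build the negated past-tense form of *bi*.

*bi*: final sound = /i/, a vowel → -i → *bii*.
The past-tense form *bii*: final sound = /i/, a vowel → -puh → *biipuh*.

biipuh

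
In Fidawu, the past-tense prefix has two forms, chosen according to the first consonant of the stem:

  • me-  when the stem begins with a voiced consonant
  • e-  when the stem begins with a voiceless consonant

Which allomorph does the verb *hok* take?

The first consonant of *hok* is /h/, which is voiceless, so the prefix is e-.

e-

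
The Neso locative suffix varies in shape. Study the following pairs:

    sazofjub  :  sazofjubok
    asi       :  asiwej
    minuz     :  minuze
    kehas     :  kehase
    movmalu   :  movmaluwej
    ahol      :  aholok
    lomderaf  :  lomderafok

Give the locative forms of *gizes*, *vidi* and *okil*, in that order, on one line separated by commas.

Looking at the final sound of each stem: -e when the stem ends in a sibilant (*minuz*, *kehas*); -ok when the stem ends in a non-sibilant consonant (*sazofjub*, *ahol*, *lomderaf*); -wej when the stem ends in a vowel (*asi*, *movmalu*).
Since the final sound of *gizes* is /s/ (a sibilant), it takes -e, giving *gizese*.
Since the final sound of *vidi* is /i/ (a vowel), it takes -wej, giving *vidiwej*.
Since the final sound of *okil* is /l/ (a non-sibilant consonant), it takes -ok, giving *okilok*.

gizese, vidiwej, okilok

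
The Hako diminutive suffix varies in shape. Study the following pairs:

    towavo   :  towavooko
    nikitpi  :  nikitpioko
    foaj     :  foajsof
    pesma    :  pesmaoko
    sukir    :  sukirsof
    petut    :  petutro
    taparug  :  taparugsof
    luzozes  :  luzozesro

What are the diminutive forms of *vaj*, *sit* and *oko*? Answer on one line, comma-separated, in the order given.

The pattern is voicing of the final sound: -ro when the stem ends in a voiceless consonant (*petut*, *luzozes*); -sof when the stem ends in a voiced consonant (*foaj*, *sukir*, *taparug*); -oko when the stem ends in a vowel (*towavo*, *nikitpi*, *pesma*).
*vaj* — final sound /j/ (a voiced consonant) → -sof → *vajsof*.
*sit*: final sound = /t/, a voiceless consonant → -ro → *sitro*.
*oko*: final sound = /o/, a vowel → -oko → *okooko*.

vajsof, sitro, okooko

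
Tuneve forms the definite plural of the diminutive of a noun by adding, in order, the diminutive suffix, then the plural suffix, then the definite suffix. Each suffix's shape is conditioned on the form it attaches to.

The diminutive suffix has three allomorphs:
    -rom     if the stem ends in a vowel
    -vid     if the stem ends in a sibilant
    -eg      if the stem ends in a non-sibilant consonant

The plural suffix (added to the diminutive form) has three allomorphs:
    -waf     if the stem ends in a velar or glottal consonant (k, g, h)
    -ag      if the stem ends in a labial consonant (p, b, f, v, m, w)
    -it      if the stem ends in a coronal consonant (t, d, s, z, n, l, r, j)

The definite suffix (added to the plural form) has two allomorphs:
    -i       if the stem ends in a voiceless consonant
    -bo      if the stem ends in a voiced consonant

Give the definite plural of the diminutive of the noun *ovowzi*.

*ovowzi* — final sound /i/ (a vowel) → -rom → *ovowzirom*.
The final consonant of the diminutive form *ovowzirom* is /m/, which is labial, so the plural suffix is -ag, giving *ovowziromag*.
The final consonant of the plural form *ovowziromag* is /g/, which is voiced, so the definite suffix is -bo, giving *ovowziromagbo*.

ovowziromagbo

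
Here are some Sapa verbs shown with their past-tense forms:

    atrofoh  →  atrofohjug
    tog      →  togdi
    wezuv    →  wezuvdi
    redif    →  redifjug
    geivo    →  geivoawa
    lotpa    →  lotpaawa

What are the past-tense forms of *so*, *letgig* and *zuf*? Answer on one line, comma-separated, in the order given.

The suffix is conditioned by the final sound: -jug when the stem ends in a voiceless consonant (*atrofoh*, *redif*); -di when the stem ends in a voiced consonant (*tog*, *wezuv*); -awa when the stem ends in a vowel (*geivo*, *lotpa*).
Since the final sound of *so* is /o/ (a vowel), it takes -awa, giving *soawa*.
*letgig* — final sound /g/ (a voiced consonant) → -di → *letgigdi*.
*zuf*: final sound = /f/, a voiceless consonant → -jug → *zufjug*.

soawa, letgigdi, zufjug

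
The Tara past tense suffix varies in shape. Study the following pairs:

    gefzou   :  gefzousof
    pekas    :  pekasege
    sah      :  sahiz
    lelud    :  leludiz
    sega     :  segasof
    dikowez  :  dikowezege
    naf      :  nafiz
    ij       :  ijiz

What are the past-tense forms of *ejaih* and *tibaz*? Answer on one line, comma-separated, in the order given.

The pattern is sibilance of the final sound: -ege when the stem ends in a sibilant (*pekas*, *dikowez*); -iz when the stem ends in a non-sibilant consonant (*sah*, *lelud*, *naf*, *ij*); -sof when the stem ends in a vowel (*gefzou*, *sega*).
*ejaih* — final sound /h/ (a non-sibilant consonant) → -iz → *ejaihiz*.
The final sound of *tibaz* is /z/, which is a sibilant, so the suffix is -ege, giving *tibazege*.

ejaihiz, tibazege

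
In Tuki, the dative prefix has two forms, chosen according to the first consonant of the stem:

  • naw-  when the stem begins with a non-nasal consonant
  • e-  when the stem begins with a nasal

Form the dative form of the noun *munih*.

*munih*: first consonant = /m/, a nasal → e- → *emunih*.

emunih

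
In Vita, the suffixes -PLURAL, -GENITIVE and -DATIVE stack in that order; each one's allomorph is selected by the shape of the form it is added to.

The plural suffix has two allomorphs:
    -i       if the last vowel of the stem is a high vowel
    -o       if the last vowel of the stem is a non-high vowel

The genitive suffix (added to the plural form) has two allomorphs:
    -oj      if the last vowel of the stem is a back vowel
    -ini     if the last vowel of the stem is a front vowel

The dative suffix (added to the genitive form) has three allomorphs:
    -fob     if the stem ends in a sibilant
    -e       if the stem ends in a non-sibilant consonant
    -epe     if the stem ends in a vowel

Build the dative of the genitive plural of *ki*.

kiiiniepe

*ki*: last vowel = /i/, a high vowel → -i → *kii*.
Since the last vowel of the plural form *kii* is /i/ (a front vowel), it takes -ini, giving *kiiini*.
Since the final sound of the genitive form *kiiini* is /i/ (a vowel), it takes -epe, giving *kiiiniepe*.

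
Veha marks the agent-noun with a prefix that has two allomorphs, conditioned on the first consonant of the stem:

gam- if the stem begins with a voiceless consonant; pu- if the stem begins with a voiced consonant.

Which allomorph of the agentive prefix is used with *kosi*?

gam-

*kosi*: first consonant = /k/, voiceless → gam-.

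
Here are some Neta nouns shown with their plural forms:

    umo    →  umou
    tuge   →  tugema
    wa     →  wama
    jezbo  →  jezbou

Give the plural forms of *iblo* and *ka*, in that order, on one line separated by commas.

The alternation tracks the last vowel of the stem — -u when the last vowel of the stem is a rounded vowel (*umo*, *jezbo*); -ma when the last vowel of the stem is an unrounded vowel (*tuge*, *wa*).
*iblo* — last vowel /o/ (a rounded vowel) → -u → *iblou*.
*ka* — last vowel /a/ (an unrounded vowel) → -ma → *kama*.

iblou, kama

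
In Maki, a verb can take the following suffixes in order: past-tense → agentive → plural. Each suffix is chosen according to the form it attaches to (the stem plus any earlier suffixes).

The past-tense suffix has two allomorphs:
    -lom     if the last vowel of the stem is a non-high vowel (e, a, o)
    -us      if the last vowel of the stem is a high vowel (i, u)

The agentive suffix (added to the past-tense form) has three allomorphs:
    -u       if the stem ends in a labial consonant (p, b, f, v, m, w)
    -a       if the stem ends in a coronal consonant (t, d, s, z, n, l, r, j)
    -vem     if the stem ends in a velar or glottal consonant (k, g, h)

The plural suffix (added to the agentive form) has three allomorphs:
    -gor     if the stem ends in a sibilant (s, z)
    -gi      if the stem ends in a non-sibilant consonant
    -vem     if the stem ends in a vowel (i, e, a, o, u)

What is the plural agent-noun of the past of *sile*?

*sile*: last vowel = /e/, a non-high vowel → -lom → *silelom*.
Since the final consonant of the past-tense form *silelom* is /m/ (labial), it takes -u, giving *silelomu*.
Since the final sound of the agentive form *silelomu* is /u/ (a vowel), it takes -vem, giving *silelomuvem*.

silelomuvem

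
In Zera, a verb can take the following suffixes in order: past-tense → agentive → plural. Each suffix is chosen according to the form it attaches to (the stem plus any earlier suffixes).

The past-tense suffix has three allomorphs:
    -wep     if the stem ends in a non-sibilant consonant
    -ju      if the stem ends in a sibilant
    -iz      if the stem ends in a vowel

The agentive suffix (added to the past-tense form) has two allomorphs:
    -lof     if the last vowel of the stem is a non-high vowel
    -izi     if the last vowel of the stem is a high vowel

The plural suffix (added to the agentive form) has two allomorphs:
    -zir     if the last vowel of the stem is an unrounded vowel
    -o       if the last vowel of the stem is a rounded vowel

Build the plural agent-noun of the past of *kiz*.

kizjuizizir

*kiz* — final sound /z/ (a sibilant) → -ju → *kizju*.
The past-tense form *kizju*: last vowel = /u/, a high vowel → -izi → *kizjuizi*.
The agentive form *kizjuizi* — last vowel /i/ (an unrounded vowel) → -zir → *kizjuizizir*.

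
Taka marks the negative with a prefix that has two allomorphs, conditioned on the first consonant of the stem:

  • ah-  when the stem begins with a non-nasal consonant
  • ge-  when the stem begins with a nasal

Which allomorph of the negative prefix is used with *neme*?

*neme*: first consonant = /n/, a nasal → ge-.

ge-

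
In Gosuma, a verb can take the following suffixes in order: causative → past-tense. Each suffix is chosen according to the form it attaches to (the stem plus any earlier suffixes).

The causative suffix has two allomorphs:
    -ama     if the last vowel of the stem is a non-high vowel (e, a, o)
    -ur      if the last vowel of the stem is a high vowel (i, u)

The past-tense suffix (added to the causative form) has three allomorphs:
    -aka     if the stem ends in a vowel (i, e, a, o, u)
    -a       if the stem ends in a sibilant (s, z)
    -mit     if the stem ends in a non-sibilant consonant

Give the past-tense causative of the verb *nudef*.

The last vowel of *nudef* is /e/, which is a non-high vowel, so the causative suffix is -ama, giving *nudefama*.
The causative form *nudefama*: final sound = /a/, a vowel → -aka → *nudefamaaka*.

nudefamaaka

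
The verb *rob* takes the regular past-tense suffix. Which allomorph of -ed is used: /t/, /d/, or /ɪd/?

The stem *rob* ends in a voiced sound other than /d/.
The -ed suffix is realized as /ɪd/ after /t, d/; as /t/ after other voiceless consonants; and as /d/ after other voiced sounds.
So -ed on *rob* is pronounced /d/.

/d/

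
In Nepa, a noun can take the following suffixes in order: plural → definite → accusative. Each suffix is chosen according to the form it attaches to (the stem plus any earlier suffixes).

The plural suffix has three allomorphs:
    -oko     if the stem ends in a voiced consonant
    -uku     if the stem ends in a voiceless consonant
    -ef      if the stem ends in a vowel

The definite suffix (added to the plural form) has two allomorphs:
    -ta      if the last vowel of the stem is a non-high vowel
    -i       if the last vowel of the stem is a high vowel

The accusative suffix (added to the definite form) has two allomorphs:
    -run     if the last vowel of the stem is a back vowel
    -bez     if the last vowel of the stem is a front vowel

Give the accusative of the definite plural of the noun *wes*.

wesukuibez

Since the final sound of *wes* is /s/ (a voiceless consonant), it takes -uku, giving *wesuku*.
The plural form *wesuku*: last vowel = /u/, a high vowel → -i → *wesukui*.
The last vowel of the definite form *wesukui* is /i/, which is a front vowel, so the accusative suffix is -bez, giving *wesukuibez*.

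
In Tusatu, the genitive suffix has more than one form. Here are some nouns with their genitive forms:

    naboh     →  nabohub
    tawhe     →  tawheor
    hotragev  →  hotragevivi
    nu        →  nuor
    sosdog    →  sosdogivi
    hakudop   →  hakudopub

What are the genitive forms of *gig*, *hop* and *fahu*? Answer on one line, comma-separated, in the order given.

gigivi, hopub, fahuor

Looking at the final sound of each stem: -ub when the stem ends in a voiceless consonant (*naboh*, *hakudop*); -ivi when the stem ends in a voiced consonant (*hotragev*, *sosdog*); -or when the stem ends in a vowel (*tawhe*, *nu*).
Since the final sound of *gig* is /g/ (a voiced consonant), it takes -ivi, giving *gigivi*.
*hop* — final sound /p/ (a voiceless consonant) → -ub → *hopub*.
*fahu* — final sound /u/ (a vowel) → -or → *fahuor*.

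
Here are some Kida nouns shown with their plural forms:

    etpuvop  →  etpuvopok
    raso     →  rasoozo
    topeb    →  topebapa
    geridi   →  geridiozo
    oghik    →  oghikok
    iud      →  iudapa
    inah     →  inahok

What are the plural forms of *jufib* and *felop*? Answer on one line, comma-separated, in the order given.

The alternation tracks the final sound of the stem — -ok when the stem ends in a voiceless consonant (*etpuvop*, *oghik*, *inah*); -apa when the stem ends in a voiced consonant (*topeb*, *iud*); -ozo when the stem ends in a vowel (*raso*, *geridi*).
Since the final sound of *jufib* is /b/ (a voiced consonant), it takes -apa, giving *jufibapa*.
Since the final sound of *felop* is /p/ (a voiceless consonant), it takes -ok, giving *felopok*.

jufibapa, felopok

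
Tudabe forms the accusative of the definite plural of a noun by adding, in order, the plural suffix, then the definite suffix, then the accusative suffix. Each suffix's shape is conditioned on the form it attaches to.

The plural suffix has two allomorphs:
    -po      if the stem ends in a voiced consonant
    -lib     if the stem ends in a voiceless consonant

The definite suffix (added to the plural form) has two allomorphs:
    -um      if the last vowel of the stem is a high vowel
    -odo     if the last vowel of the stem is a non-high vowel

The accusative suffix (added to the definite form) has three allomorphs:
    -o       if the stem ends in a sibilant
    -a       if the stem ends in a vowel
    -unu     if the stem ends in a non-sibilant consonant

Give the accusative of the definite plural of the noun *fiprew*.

fiprewpoodoa

The final consonant of *fiprew* is /w/, which is voiced, so the plural suffix is -po, giving *fiprewpo*.
The plural form *fiprewpo*: last vowel = /o/, a non-high vowel → -odo → *fiprewpoodo*.
The final sound of the definite form *fiprewpoodo* is /o/, which is a vowel, so the accusative suffix is -a, giving *fiprewpoodoa*.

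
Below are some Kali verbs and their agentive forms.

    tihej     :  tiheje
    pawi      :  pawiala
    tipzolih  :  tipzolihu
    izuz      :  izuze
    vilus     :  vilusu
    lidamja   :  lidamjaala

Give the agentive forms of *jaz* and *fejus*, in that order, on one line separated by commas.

The alternation tracks the final sound of the stem — -u when the stem ends in a voiceless consonant (*tipzolih*, *vilus*); -e when the stem ends in a voiced consonant (*tihej*, *izuz*); -ala when the stem ends in a vowel (*pawi*, *lidamja*).
*jaz*: final sound = /z/, a voiced consonant → -e → *jaze*.
*fejus* — final sound /s/ (a voiceless consonant) → -u → *fejusu*.

jaze, fejusu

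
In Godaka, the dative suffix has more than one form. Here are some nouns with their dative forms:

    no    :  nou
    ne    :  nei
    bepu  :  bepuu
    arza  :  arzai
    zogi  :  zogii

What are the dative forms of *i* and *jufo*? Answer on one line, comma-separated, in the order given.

ii, jufou

The suffix is conditioned by the last vowel: -u when the last vowel of the stem is a rounded vowel (*no*, *bepu*); -i when the last vowel of the stem is an unrounded vowel (*ne*, *arza*, *zogi*).
*i* — last vowel /i/ (an unrounded vowel) → -i → *ii*.
*jufo* — last vowel /o/ (a rounded vowel) → -u → *jufou*.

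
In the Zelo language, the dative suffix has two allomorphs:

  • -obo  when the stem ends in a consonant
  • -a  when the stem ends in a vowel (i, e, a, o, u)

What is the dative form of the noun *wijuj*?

*wijuj* — final sound /j/ (a consonant) → -obo → *wijujobo*.

wijujobo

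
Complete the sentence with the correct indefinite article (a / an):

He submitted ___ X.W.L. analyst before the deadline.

an

The indefinite article is chosen by the initial *sound* of the following word, not its spelling.
The initialism *X.W.L.* is read letter by letter; the first letter, X, is pronounced /ɛks/, which begins with a vowel sound.
So the article is *an*: He submitted an X.W.L. analyst before the deadline.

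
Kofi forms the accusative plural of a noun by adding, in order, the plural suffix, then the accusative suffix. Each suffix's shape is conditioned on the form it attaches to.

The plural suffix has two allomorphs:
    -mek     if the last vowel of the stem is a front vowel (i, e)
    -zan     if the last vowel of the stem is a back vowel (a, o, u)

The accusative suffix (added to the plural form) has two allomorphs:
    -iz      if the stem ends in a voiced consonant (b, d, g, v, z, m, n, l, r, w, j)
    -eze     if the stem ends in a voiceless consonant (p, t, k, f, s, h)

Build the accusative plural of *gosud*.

The last vowel of *gosud* is /u/, which is a back vowel, so the plural suffix is -zan, giving *gosudzan*.
The final consonant of the plural form *gosudzan* is /n/, which is voiced, so the accusative suffix is -iz, giving *gosudzaniz*.

gosudzaniz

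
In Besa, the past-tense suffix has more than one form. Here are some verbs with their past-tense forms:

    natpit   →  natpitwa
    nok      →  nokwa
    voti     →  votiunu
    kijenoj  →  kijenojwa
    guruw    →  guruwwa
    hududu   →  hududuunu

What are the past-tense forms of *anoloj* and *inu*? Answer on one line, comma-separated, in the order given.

The pattern is consonant vs. vowel: -wa when the stem ends in a consonant (*natpit*, *nok*, *kijenoj*, *guruw*); -unu when the stem ends in a vowel (*voti*, *hududu*).
*anoloj* — final sound /j/ (a consonant) → -wa → *anolojwa*.
Since the final sound of *inu* is /u/ (a vowel), it takes -unu, giving *inuunu*.

anolojwa, inuunu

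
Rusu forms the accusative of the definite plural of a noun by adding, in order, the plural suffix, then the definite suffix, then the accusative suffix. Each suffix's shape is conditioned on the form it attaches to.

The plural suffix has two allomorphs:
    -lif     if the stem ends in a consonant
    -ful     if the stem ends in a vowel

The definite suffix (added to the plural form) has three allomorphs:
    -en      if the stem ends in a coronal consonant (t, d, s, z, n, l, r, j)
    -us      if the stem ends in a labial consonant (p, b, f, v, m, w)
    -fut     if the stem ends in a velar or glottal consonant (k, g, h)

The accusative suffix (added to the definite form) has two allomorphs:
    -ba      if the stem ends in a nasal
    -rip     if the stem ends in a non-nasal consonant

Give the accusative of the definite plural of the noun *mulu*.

*mulu* — final sound /u/ (a vowel) → -ful → *muluful*.
The final consonant of the plural form *muluful* is /l/, which is coronal, so the definite suffix is -en, giving *mulufulen*.
The definite form *mulufulen*: final consonant = /n/, a nasal → -ba → *mulufulenba*.

mulufulenba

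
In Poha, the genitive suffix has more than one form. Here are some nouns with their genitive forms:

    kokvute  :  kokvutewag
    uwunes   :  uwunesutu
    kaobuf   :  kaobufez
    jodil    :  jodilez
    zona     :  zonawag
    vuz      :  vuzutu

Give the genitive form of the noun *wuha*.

Looking at the final sound of each stem: -utu when the stem ends in a sibilant (*uwunes*, *vuz*); -ez when the stem ends in a non-sibilant consonant (*kaobuf*, *jodil*); -wag when the stem ends in a vowel (*kokvute*, *zona*).
*wuha* — final sound /a/ (a vowel) → -wag → *wuhawag*.

wuhawag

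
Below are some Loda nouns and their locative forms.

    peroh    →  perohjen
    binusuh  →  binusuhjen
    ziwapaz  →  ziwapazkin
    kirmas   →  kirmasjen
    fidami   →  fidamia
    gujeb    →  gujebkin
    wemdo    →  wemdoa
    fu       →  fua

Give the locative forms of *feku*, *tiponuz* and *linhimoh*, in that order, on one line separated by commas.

fekua, tiponuzkin, linhimohjen

The suffix is conditioned by the final sound: -jen when the stem ends in a voiceless consonant (*peroh*, *binusuh*, *kirmas*); -kin when the stem ends in a voiced consonant (*ziwapaz*, *gujeb*); -a when the stem ends in a vowel (*fidami*, *wemdo*, *fu*).
*feku*: final sound = /u/, a vowel → -a → *fekua*.
*tiponuz* — final sound /z/ (a voiced consonant) → -kin → *tiponuzkin*.
*linhimoh* — final sound /h/ (a voiceless consonant) → -jen → *linhimohjen*.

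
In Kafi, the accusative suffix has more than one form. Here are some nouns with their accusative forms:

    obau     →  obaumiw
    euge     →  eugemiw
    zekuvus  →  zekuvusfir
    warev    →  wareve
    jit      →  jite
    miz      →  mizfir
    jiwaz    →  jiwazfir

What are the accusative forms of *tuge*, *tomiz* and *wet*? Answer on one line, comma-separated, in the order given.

tugemiw, tomizfir, wete

The alternation tracks the final sound of the stem — -fir when the stem ends in a sibilant (*zekuvus*, *miz*, *jiwaz*); -e when the stem ends in a non-sibilant consonant (*warev*, *jit*); -miw when the stem ends in a vowel (*obau*, *euge*).
Since the final sound of *tuge* is /e/ (a vowel), it takes -miw, giving *tugemiw*.
Since the final sound of *tomiz* is /z/ (a sibilant), it takes -fir, giving *tomizfir*.
Since the final sound of *wet* is /t/ (a non-sibilant consonant), it takes -e, giving *wete*.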